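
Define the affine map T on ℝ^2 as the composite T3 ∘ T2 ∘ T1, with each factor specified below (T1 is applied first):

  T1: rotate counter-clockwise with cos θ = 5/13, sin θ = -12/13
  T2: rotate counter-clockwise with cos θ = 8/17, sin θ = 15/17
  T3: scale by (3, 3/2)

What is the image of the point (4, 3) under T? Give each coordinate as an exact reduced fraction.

T(p) = (2829/221, 864/221)

T1 rotate counter-clockwise with cos θ = 5/13, sin θ = -12/13: (4, 3) → (56/13, -33/13)
T2 rotate counter-clockwise with cos θ = 8/17, sin θ = 15/17: (56/13, -33/13) → (943/221, 576/221)
T3 scale by (3, 3/2): (943/221, 576/221) → (2829/221, 864/221)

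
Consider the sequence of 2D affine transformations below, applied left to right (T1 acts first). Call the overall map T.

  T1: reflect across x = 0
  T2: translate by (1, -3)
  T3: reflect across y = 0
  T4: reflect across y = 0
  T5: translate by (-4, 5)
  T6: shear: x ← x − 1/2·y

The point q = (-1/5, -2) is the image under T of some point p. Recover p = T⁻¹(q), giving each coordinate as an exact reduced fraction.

T1 = [-1 0 0; 0 1 0; 0 0 1]
T2·T1 = [-1 0 1; 0 1 -3; 0 0 1]
T3·…·T1 = [-1 0 1; 0 -1 3; 0 0 1]
T4·…·T1 = [-1 0 1; 0 1 -3; 0 0 1]
T5·…·T1 = [-1 0 -3; 0 1 2; 0 0 1]
T6·…·T1 = [-1 -1/2 -4; 0 1 2; 0 0 1]
det M = -1; M⁻¹ = [-1 -1/2 -3; 0 1 -2; 0 0 1]
M⁻¹ · (-1/5, -2)ᵀ = (-9/5, -4)ᵀ

p = (-9/5, -4)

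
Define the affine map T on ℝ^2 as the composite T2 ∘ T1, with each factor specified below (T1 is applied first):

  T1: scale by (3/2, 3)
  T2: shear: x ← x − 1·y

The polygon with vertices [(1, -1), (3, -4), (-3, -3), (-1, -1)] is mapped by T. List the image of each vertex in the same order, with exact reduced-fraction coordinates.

image vertices: (9/2, -3), (33/2, -12), (9/2, -9), (3/2, -3)

T1 scale by (3/2, 3): (1, -1) → (3/2, -3); (3, -4) → (9/2, -12); (-3, -3) → (-9/2, -9); (-1, -1) → (-3/2, -3)
T2 shear: x ← x − 1·y: (3/2, -3) → (9/2, -3); (9/2, -12) → (33/2, -12); (-9/2, -9) → (9/2, -9); (-3/2, -3) → (3/2, -3)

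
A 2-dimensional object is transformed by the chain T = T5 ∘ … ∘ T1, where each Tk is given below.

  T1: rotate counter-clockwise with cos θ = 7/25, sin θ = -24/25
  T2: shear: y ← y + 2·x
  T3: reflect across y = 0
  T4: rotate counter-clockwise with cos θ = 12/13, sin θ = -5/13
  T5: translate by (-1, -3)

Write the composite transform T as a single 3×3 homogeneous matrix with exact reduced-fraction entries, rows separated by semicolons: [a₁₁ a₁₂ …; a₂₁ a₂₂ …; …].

T1 = [7/25 24/25 0; -24/25 7/25 0; 0 0 1]
T2·T1 = [7/25 24/25 0; -2/5 11/5 0; 0 0 1]
T3·…·T1 = [7/25 24/25 0; 2/5 -11/5 0; 0 0 1]
T4·…·T1 = [134/325 1/25 0; 17/65 -12/5 0; 0 0 1]
T5·…·T1 = [134/325 1/25 -1; 17/65 -12/5 -3; 0 0 1]

T = [134/325 1/25 -1; 17/65 -12/5 -3; 0 0 1]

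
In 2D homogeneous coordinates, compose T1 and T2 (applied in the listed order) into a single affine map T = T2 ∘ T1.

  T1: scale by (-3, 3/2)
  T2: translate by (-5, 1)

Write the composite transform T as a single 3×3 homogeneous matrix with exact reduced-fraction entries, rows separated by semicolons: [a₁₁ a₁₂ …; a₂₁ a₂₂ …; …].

T = [-3 0 -5; 0 3/2 1; 0 0 1]

T1 = [-3 0 0; 0 3/2 0; 0 0 1]
T2·T1 = [-3 0 -5; 0 3/2 1; 0 0 1]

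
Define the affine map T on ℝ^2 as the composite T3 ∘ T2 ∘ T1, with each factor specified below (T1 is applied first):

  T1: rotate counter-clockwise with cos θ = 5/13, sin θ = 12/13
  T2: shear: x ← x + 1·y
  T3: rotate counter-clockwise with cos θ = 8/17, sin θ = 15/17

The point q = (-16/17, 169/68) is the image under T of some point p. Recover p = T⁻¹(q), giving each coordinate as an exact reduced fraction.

p = (7/4, 1)

T1 = [5/13 -12/13 0; 12/13 5/13 0; 0 0 1]
T2·T1 = [17/13 -7/13 0; 12/13 5/13 0; 0 0 1]
T3·…·T1 = [-44/221 -131/221 0; 27/17 -5/17 0; 0 0 1]
det M = 1; M⁻¹ = [-5/17 131/221 0; -27/17 -44/221 0; 0 0 1]
M⁻¹ · (-16/17, 169/68)ᵀ = (7/4, 1)ᵀ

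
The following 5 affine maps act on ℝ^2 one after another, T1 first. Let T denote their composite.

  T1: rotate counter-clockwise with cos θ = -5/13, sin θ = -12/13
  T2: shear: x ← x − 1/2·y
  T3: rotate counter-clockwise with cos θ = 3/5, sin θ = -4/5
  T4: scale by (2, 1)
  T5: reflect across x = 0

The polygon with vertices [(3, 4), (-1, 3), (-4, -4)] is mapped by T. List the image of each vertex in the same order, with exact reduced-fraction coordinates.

image vertices: (82/65, -412/65), (-231/65, -179/65), (-172/65, 452/65)

T1 rotate counter-clockwise with cos θ = -5/13, sin θ = -12/13: (3, 4) → (33/13, -56/13); (-1, 3) → (41/13, -3/13); (-4, -4) → (-28/13, 68/13)
T2 shear: x ← x − 1/2·y: (33/13, -56/13) → (61/13, -56/13); (41/13, -3/13) → (85/26, -3/13); (-28/13, 68/13) → (-62/13, 68/13)
T3 rotate counter-clockwise with cos θ = 3/5, sin θ = -4/5: (61/13, -56/13) → (-41/65, -412/65); (85/26, -3/13) → (231/130, -179/65); (-62/13, 68/13) → (86/65, 452/65)
T4 scale by (2, 1): (-41/65, -412/65) → (-82/65, -412/65); (231/130, -179/65) → (231/65, -179/65); (86/65, 452/65) → (172/65, 452/65)
T5 reflect across x = 0: (-82/65, -412/65) → (82/65, -412/65); (231/65, -179/65) → (-231/65, -179/65); (172/65, 452/65) → (-172/65, 452/65)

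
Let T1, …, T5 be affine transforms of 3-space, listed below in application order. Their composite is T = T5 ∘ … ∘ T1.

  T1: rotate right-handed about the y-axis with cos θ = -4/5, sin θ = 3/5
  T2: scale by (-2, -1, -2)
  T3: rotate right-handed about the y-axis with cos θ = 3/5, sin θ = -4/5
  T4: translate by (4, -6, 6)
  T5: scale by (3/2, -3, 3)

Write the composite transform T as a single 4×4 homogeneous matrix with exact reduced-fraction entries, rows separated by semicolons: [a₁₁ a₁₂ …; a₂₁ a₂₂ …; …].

T = [0 0 -3 6; 0 3 0 18; 6 0 0 18; 0 0 0 1]

T1 = [-4/5 0 3/5 0; 0 1 0 0; -3/5 0 -4/5 0; 0 0 0 1]
T2·T1 = [8/5 0 -6/5 0; 0 -1 0 0; 6/5 0 8/5 0; 0 0 0 1]
T3·…·T1 = [0 0 -2 0; 0 -1 0 0; 2 0 0 0; 0 0 0 1]
T4·…·T1 = [0 0 -2 4; 0 -1 0 -6; 2 0 0 6; 0 0 0 1]
T5·…·T1 = [0 0 -3 6; 0 3 0 18; 6 0 0 18; 0 0 0 1]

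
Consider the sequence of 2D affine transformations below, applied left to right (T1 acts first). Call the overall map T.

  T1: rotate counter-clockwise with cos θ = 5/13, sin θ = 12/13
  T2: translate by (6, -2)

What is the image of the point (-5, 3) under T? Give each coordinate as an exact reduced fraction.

T(p) = (17/13, -71/13)

T1 rotate counter-clockwise with cos θ = 5/13, sin θ = 12/13: (-5, 3) → (-61/13, -45/13)
T2 translate by (6, -2): (-61/13, -45/13) → (17/13, -71/13)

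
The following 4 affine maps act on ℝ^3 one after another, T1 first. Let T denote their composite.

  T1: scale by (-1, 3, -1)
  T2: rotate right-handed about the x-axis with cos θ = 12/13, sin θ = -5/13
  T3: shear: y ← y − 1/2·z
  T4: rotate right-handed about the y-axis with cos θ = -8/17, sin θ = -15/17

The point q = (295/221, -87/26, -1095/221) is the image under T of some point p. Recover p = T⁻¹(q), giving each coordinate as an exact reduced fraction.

T1 = [-1 0 0 0; 0 3 0 0; 0 0 -1 0; 0 0 0 1]
T2·T1 = [-1 0 0 0; 0 36/13 -5/13 0; 0 -15/13 -12/13 0; 0 0 0 1]
T3·…·T1 = [-1 0 0 0; 0 87/26 1/13 0; 0 -15/13 -12/13 0; 0 0 0 1]
T4·…·T1 = [8/17 225/221 180/221 0; 0 87/26 1/13 0; -15/17 120/221 96/221 0; 0 0 0 1]
det M = 3; M⁻¹ = [8/17 0 -15/17 0; -5/221 4/13 -8/663 0; 435/442 -5/13 116/221 0; 0 0 0 1]
M⁻¹ · (295/221, -87/26, -1095/221)ᵀ = (5, -1, 0)ᵀ

p = (5, -1, 0)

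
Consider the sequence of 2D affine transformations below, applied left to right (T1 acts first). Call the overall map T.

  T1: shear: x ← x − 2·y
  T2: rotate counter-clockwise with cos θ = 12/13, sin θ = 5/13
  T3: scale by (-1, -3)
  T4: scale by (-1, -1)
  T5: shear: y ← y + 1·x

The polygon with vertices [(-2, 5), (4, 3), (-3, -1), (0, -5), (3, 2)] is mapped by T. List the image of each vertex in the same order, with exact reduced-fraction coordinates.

image vertices: (-13, -13), (-3, 3), (-7/13, -58/13), (145/13, 115/13), (-22/13, 35/13)

T1 shear: x ← x − 2·y: (-2, 5) → (-12, 5); (4, 3) → (-2, 3); (-3, -1) → (-1, -1); (0, -5) → (10, -5); (3, 2) → (-1, 2)
T2 rotate counter-clockwise with cos θ = 12/13, sin θ = 5/13: (-12, 5) → (-13, 0); (-2, 3) → (-3, 2); (-1, -1) → (-7/13, -17/13); (10, -5) → (145/13, -10/13); (-1, 2) → (-22/13, 19/13)
T3 scale by (-1, -3): (-13, 0) → (13, 0); (-3, 2) → (3, -6); (-7/13, -17/13) → (7/13, 51/13); (145/13, -10/13) → (-145/13, 30/13); (-22/13, 19/13) → (22/13, -57/13)
T4 scale by (-1, -1): (13, 0) → (-13, 0); (3, -6) → (-3, 6); (7/13, 51/13) → (-7/13, -51/13); (-145/13, 30/13) → (145/13, -30/13); (22/13, -57/13) → (-22/13, 57/13)
T5 shear: y ← y + 1·x: (-13, 0) → (-13, -13); (-3, 6) → (-3, 3); (-7/13, -51/13) → (-7/13, -58/13); (145/13, -30/13) → (145/13, 115/13); (-22/13, 57/13) → (-22/13, 35/13)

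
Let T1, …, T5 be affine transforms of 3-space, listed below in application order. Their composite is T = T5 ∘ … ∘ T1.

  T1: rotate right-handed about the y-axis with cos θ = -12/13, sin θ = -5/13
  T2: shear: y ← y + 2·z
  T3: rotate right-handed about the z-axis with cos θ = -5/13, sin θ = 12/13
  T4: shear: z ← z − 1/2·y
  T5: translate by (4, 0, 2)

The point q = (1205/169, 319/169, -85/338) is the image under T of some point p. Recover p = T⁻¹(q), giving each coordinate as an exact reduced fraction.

T1 = [-12/13 0 -5/13 0; 0 1 0 0; 5/13 0 -12/13 0; 0 0 0 1]
T2·T1 = [-12/13 0 -5/13 0; 10/13 1 -24/13 0; 5/13 0 -12/13 0; 0 0 0 1]
T3·…·T1 = [-60/169 -12/13 313/169 0; -194/169 -5/13 60/169 0; 5/13 0 -12/13 0; 0 0 0 1]
T4·…·T1 = [-60/169 -12/13 313/169 0; -194/169 -5/13 60/169 0; 162/169 5/26 -186/169 0; 0 0 0 1]
T5·…·T1 = [-60/169 -12/13 313/169 4; -194/169 -5/13 60/169 0; 162/169 5/26 -186/169 2; 0 0 0 1]
det M = 1; M⁻¹ = [60/169 -223/338 5/13 -370/169; -12/13 -18/13 -2 100/13; 25/169 -138/169 -12/13 212/169; 0 0 0 1]
M⁻¹ · (1205/169, 319/169, -85/338)ᵀ = (-1, -1, 1)ᵀ

p = (-1, -1, 1)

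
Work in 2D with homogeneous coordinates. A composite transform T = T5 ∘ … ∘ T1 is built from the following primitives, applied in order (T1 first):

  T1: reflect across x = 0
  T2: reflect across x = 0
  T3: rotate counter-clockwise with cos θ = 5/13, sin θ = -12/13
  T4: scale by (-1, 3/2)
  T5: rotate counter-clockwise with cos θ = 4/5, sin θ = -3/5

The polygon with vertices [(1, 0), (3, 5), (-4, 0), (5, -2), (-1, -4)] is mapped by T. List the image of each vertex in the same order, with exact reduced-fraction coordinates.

T1 reflect across x = 0: (1, 0) → (-1, 0); (3, 5) → (-3, 5); (-4, 0) → (4, 0); (5, -2) → (-5, -2); (-1, -4) → (1, -4)
T2 reflect across x = 0: (-1, 0) → (1, 0); (-3, 5) → (3, 5); (4, 0) → (-4, 0); (-5, -2) → (5, -2); (1, -4) → (-1, -4)
T3 rotate counter-clockwise with cos θ = 5/13, sin θ = -12/13: (1, 0) → (5/13, -12/13); (3, 5) → (75/13, -11/13); (-4, 0) → (-20/13, 48/13); (5, -2) → (1/13, -70/13); (-1, -4) → (-53/13, -8/13)
T4 scale by (-1, 3/2): (5/13, -12/13) → (-5/13, -18/13); (75/13, -11/13) → (-75/13, -33/26); (-20/13, 48/13) → (20/13, 72/13); (1/13, -70/13) → (-1/13, -105/13); (-53/13, -8/13) → (53/13, -12/13)
T5 rotate counter-clockwise with cos θ = 4/5, sin θ = -3/5: (-5/13, -18/13) → (-74/65, -57/65); (-75/13, -33/26) → (-699/130, 159/65); (20/13, 72/13) → (296/65, 228/65); (-1/13, -105/13) → (-319/65, -417/65); (53/13, -12/13) → (176/65, -207/65)

image vertices: (-74/65, -57/65), (-699/130, 159/65), (296/65, 228/65), (-319/65, -417/65), (176/65, -207/65)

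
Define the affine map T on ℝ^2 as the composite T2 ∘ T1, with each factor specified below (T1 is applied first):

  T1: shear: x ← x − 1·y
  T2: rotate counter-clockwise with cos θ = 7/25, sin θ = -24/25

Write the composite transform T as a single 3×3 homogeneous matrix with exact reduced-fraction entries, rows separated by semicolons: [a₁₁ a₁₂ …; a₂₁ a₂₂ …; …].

T1 = [1 -1 0; 0 1 0; 0 0 1]
T2·T1 = [7/25 17/25 0; -24/25 31/25 0; 0 0 1]

T = [7/25 17/25 0; -24/25 31/25 0; 0 0 1]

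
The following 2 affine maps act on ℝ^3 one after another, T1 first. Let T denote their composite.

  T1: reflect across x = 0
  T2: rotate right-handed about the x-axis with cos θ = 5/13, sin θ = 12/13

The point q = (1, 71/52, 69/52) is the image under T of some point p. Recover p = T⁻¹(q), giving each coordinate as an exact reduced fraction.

T1 = [-1 0 0 0; 0 1 0 0; 0 0 1 0; 0 0 0 1]
T2·T1 = [-1 0 0 0; 0 5/13 -12/13 0; 0 12/13 5/13 0; 0 0 0 1]
det M = -1; M⁻¹ = [-1 0 0 0; 0 5/13 12/13 0; 0 -12/13 5/13 0; 0 0 0 1]
M⁻¹ · (1, 71/52, 69/52)ᵀ = (-1, 7/4, -3/4)ᵀ

p = (-1, 7/4, -3/4)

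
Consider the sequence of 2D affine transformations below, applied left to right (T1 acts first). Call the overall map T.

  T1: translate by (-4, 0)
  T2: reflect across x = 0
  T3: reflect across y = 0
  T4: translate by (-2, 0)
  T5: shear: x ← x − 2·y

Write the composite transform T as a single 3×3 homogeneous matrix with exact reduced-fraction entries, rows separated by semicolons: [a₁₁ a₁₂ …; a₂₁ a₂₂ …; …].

T = [-1 2 2; 0 -1 0; 0 0 1]

T1 = [1 0 -4; 0 1 0; 0 0 1]
T2·T1 = [-1 0 4; 0 1 0; 0 0 1]
T3·…·T1 = [-1 0 4; 0 -1 0; 0 0 1]
T4·…·T1 = [-1 0 2; 0 -1 0; 0 0 1]
T5·…·T1 = [-1 2 2; 0 -1 0; 0 0 1]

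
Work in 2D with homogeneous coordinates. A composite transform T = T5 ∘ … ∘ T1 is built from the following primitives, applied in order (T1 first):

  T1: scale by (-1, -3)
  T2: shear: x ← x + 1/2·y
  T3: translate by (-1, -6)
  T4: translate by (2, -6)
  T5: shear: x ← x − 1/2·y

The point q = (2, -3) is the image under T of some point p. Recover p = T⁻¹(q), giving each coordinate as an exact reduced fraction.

T1 = [-1 0 0; 0 -3 0; 0 0 1]
T2·T1 = [-1 -3/2 0; 0 -3 0; 0 0 1]
T3·…·T1 = [-1 -3/2 -1; 0 -3 -6; 0 0 1]
T4·…·T1 = [-1 -3/2 1; 0 -3 -12; 0 0 1]
T5·…·T1 = [-1 0 7; 0 -3 -12; 0 0 1]
det M = 3; M⁻¹ = [-1 0 7; 0 -1/3 -4; 0 0 1]
M⁻¹ · (2, -3)ᵀ = (5, -3)ᵀ

p = (5, -3)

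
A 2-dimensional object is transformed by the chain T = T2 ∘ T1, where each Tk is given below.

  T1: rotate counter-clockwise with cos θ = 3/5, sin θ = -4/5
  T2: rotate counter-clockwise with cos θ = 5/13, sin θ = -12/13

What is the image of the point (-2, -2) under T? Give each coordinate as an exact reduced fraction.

T(p) = (-46/65, 178/65)

T1 rotate counter-clockwise with cos θ = 3/5, sin θ = -4/5: (-2, -2) → (-14/5, 2/5)
T2 rotate counter-clockwise with cos θ = 5/13, sin θ = -12/13: (-14/5, 2/5) → (-46/65, 178/65)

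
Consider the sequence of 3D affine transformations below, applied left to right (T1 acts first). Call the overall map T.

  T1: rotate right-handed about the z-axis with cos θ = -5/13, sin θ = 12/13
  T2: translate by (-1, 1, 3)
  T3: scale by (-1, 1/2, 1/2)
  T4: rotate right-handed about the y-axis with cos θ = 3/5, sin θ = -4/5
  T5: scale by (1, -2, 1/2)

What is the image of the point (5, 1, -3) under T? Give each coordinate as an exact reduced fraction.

T(p) = (30/13, -68/13, 20/13)

T1 rotate right-handed about the z-axis with cos θ = -5/13, sin θ = 12/13: (5, 1, -3) → (-37/13, 55/13, -3)
T2 translate by (-1, 1, 3): (-37/13, 55/13, -3) → (-50/13, 68/13, 0)
T3 scale by (-1, 1/2, 1/2): (-50/13, 68/13, 0) → (50/13, 34/13, 0)
T4 rotate right-handed about the y-axis with cos θ = 3/5, sin θ = -4/5: (50/13, 34/13, 0) → (30/13, 34/13, 40/13)
T5 scale by (1, -2, 1/2): (30/13, 34/13, 40/13) → (30/13, -68/13, 20/13)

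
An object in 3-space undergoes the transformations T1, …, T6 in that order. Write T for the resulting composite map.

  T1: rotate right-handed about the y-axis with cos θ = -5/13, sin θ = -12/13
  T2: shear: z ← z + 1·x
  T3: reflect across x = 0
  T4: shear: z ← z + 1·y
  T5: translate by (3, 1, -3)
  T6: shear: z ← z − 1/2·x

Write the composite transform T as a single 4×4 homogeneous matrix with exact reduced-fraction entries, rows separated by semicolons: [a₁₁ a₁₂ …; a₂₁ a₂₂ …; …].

T1 = [-5/13 0 -12/13 0; 0 1 0 0; 12/13 0 -5/13 0; 0 0 0 1]
T2·T1 = [-5/13 0 -12/13 0; 0 1 0 0; 7/13 0 -17/13 0; 0 0 0 1]
T3·…·T1 = [5/13 0 12/13 0; 0 1 0 0; 7/13 0 -17/13 0; 0 0 0 1]
T4·…·T1 = [5/13 0 12/13 0; 0 1 0 0; 7/13 1 -17/13 0; 0 0 0 1]
T5·…·T1 = [5/13 0 12/13 3; 0 1 0 1; 7/13 1 -17/13 -3; 0 0 0 1]
T6·…·T1 = [5/13 0 12/13 3; 0 1 0 1; 9/26 1 -23/13 -9/2; 0 0 0 1]

T = [5/13 0 12/13 3; 0 1 0 1; 9/26 1 -23/13 -9/2; 0 0 0 1]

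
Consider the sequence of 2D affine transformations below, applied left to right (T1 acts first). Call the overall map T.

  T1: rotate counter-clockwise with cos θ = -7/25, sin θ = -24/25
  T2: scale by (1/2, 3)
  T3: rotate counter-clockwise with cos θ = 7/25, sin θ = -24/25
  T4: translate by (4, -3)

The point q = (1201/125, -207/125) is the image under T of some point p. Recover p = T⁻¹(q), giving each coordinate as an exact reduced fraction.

T1 = [-7/25 24/25 0; -24/25 -7/25 0; 0 0 1]
T2·T1 = [-7/50 12/25 0; -72/25 -21/25 0; 0 0 1]
T3·…·T1 = [-701/250 -84/125 0; -84/125 -87/125 0; 0 0 1]
T4·…·T1 = [-701/250 -84/125 4; -84/125 -87/125 -3; 0 0 1]
det M = 3/2; M⁻¹ = [-58/125 56/125 16/5; 56/125 -701/375 -37/5; 0 0 1]
M⁻¹ · (1201/125, -207/125)ᵀ = (-2, 0)ᵀ

p = (-2, 0)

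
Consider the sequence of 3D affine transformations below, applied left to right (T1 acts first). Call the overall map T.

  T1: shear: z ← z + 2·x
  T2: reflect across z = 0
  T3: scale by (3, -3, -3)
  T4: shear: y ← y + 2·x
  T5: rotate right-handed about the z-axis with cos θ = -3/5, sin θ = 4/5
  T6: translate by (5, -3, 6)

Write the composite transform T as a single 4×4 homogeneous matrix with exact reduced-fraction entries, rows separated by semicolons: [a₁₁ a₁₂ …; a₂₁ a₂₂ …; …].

T1 = [1 0 0 0; 0 1 0 0; 2 0 1 0; 0 0 0 1]
T2·T1 = [1 0 0 0; 0 1 0 0; -2 0 -1 0; 0 0 0 1]
T3·…·T1 = [3 0 0 0; 0 -3 0 0; 6 0 3 0; 0 0 0 1]
T4·…·T1 = [3 0 0 0; 6 -3 0 0; 6 0 3 0; 0 0 0 1]
T5·…·T1 = [-33/5 12/5 0 0; -6/5 9/5 0 0; 6 0 3 0; 0 0 0 1]
T6·…·T1 = [-33/5 12/5 0 5; -6/5 9/5 0 -3; 6 0 3 6; 0 0 0 1]

T = [-33/5 12/5 0 5; -6/5 9/5 0 -3; 6 0 3 6; 0 0 0 1]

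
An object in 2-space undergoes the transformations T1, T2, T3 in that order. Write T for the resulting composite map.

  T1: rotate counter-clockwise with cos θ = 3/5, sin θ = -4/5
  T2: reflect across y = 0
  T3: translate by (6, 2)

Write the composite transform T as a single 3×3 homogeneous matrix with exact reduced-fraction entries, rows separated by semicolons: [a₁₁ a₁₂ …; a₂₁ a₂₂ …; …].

T1 = [3/5 4/5 0; -4/5 3/5 0; 0 0 1]
T2·T1 = [3/5 4/5 0; 4/5 -3/5 0; 0 0 1]
T3·…·T1 = [3/5 4/5 6; 4/5 -3/5 2; 0 0 1]

T = [3/5 4/5 6; 4/5 -3/5 2; 0 0 1]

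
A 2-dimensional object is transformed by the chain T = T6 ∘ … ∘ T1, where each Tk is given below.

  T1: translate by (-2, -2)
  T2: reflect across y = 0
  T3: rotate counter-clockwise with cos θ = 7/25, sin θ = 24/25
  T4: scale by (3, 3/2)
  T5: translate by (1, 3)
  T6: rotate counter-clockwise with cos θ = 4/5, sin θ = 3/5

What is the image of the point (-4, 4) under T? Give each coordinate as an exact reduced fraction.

T1 translate by (-2, -2): (-4, 4) → (-6, 2)
T2 reflect across y = 0: (-6, 2) → (-6, -2)
T3 rotate counter-clockwise with cos θ = 7/25, sin θ = 24/25: (-6, -2) → (6/25, -158/25)
T4 scale by (3, 3/2): (6/25, -158/25) → (18/25, -237/25)
T5 translate by (1, 3): (18/25, -237/25) → (43/25, -162/25)
T6 rotate counter-clockwise with cos θ = 4/5, sin θ = 3/5: (43/25, -162/25) → (658/125, -519/125)

T(p) = (658/125, -519/125)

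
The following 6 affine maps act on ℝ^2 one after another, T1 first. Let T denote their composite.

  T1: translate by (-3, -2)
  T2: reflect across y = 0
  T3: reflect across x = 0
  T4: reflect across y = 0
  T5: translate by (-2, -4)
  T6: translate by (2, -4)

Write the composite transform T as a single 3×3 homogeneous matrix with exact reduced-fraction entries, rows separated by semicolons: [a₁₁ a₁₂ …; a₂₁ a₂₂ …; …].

T1 = [1 0 -3; 0 1 -2; 0 0 1]
T2·T1 = [1 0 -3; 0 -1 2; 0 0 1]
T3·…·T1 = [-1 0 3; 0 -1 2; 0 0 1]
T4·…·T1 = [-1 0 3; 0 1 -2; 0 0 1]
T5·…·T1 = [-1 0 1; 0 1 -6; 0 0 1]
T6·…·T1 = [-1 0 3; 0 1 -10; 0 0 1]

T = [-1 0 3; 0 1 -10; 0 0 1]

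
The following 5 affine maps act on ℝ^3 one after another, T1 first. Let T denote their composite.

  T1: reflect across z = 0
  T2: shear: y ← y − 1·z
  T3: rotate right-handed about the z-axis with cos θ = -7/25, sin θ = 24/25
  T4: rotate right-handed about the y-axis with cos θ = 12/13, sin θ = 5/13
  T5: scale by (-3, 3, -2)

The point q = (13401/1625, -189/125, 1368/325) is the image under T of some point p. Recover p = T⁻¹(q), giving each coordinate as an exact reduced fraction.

T1 = [1 0 0 0; 0 1 0 0; 0 0 -1 0; 0 0 0 1]
T2·T1 = [1 0 0 0; 0 1 1 0; 0 0 -1 0; 0 0 0 1]
T3·…·T1 = [-7/25 -24/25 -24/25 0; 24/25 -7/25 -7/25 0; 0 0 -1 0; 0 0 0 1]
T4·…·T1 = [-84/325 -288/325 -413/325 0; 24/25 -7/25 -7/25 0; 7/65 24/65 -36/65 0; 0 0 0 1]
T5·…·T1 = [252/325 864/325 1239/325 0; 72/25 -21/25 -21/25 0; -14/65 -48/65 72/65 0; 0 0 0 1]
det M = -18; M⁻¹ = [28/325 8/25 -7/130 0; 163/975 -7/75 -42/65 0; 5/39 0 6/13 0; 0 0 0 1]
M⁻¹ · (13401/1625, -189/125, 1368/325)ᵀ = (0, -6/5, 3)ᵀ

p = (0, -6/5, 3)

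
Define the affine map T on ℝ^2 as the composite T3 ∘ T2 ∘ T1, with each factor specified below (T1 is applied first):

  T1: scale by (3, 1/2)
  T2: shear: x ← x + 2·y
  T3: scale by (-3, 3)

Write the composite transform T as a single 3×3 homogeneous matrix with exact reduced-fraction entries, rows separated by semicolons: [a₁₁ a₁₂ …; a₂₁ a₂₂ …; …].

T1 = [3 0 0; 0 1/2 0; 0 0 1]
T2·T1 = [3 1 0; 0 1/2 0; 0 0 1]
T3·…·T1 = [-9 -3 0; 0 3/2 0; 0 0 1]

T = [-9 -3 0; 0 3/2 0; 0 0 1]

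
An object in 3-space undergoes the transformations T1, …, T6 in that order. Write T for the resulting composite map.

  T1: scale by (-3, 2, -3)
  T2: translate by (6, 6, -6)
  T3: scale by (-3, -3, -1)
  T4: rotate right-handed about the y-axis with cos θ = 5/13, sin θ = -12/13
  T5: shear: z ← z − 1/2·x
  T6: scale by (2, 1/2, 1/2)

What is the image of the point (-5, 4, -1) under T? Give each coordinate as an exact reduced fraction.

T(p) = (-54, -21, -87/4)

T1 scale by (-3, 2, -3): (-5, 4, -1) → (15, 8, 3)
T2 translate by (6, 6, -6): (15, 8, 3) → (21, 14, -3)
T3 scale by (-3, -3, -1): (21, 14, -3) → (-63, -42, 3)
T4 rotate right-handed about the y-axis with cos θ = 5/13, sin θ = -12/13: (-63, -42, 3) → (-27, -42, -57)
T5 shear: z ← z − 1/2·x: (-27, -42, -57) → (-27, -42, -87/2)
T6 scale by (2, 1/2, 1/2): (-27, -42, -87/2) → (-54, -21, -87/4)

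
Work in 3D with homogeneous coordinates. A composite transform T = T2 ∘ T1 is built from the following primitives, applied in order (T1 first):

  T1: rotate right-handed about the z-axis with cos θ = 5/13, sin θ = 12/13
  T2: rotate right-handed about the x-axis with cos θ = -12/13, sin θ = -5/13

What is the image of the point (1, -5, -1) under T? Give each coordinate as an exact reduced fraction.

T(p) = (5, 7/13, 17/13)

T1 rotate right-handed about the z-axis with cos θ = 5/13, sin θ = 12/13: (1, -5, -1) → (5, -1, -1)
T2 rotate right-handed about the x-axis with cos θ = -12/13, sin θ = -5/13: (5, -1, -1) → (5, 7/13, 17/13)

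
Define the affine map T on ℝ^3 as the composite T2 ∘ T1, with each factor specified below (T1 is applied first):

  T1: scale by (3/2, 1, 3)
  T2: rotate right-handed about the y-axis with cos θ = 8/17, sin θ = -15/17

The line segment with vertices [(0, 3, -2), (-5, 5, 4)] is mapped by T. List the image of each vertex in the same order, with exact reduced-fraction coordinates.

T1 scale by (3/2, 1, 3): (0, 3, -2) → (0, 3, -6); (-5, 5, 4) → (-15/2, 5, 12)
T2 rotate right-handed about the y-axis with cos θ = 8/17, sin θ = -15/17: (0, 3, -6) → (90/17, 3, -48/17); (-15/2, 5, 12) → (-240/17, 5, -33/34)

image vertices: (90/17, 3, -48/17), (-240/17, 5, -33/34)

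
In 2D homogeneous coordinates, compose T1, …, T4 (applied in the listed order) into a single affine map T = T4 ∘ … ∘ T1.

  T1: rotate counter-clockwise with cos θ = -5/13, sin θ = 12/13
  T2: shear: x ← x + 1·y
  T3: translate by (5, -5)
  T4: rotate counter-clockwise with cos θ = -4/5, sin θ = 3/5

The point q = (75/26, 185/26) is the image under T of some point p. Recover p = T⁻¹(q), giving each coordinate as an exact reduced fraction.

p = (-2, 3/2)

T1 = [-5/13 -12/13 0; 12/13 -5/13 0; 0 0 1]
T2·T1 = [7/13 -17/13 0; 12/13 -5/13 0; 0 0 1]
T3·…·T1 = [7/13 -17/13 5; 12/13 -5/13 -5; 0 0 1]
T4·…·T1 = [-64/65 83/65 -1; -27/65 -31/65 7; 0 0 1]
det M = 1; M⁻¹ = [-31/65 -83/65 110/13; 27/65 -64/65 95/13; 0 0 1]
M⁻¹ · (75/26, 185/26)ᵀ = (-2, 3/2)ᵀ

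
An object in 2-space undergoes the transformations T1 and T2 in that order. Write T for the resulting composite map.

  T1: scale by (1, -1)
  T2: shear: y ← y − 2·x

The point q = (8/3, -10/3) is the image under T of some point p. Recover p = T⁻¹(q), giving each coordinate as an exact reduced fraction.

T1 = [1 0 0; 0 -1 0; 0 0 1]
T2·T1 = [1 0 0; -2 -1 0; 0 0 1]
det M = -1; M⁻¹ = [1 0 0; -2 -1 0; 0 0 1]
M⁻¹ · (8/3, -10/3)ᵀ = (8/3, -2)ᵀ

p = (8/3, -2)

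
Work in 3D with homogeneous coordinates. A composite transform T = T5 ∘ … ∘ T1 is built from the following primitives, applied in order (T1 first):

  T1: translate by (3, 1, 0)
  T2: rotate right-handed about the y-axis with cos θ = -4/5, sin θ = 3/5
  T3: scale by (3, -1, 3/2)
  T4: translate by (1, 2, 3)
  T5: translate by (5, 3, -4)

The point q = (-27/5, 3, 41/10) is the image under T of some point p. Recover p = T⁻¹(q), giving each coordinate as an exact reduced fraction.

p = (-2, 1, -5)

T1 = [1 0 0 3; 0 1 0 1; 0 0 1 0; 0 0 0 1]
T2·T1 = [-4/5 0 3/5 -12/5; 0 1 0 1; -3/5 0 -4/5 -9/5; 0 0 0 1]
T3·…·T1 = [-12/5 0 9/5 -36/5; 0 -1 0 -1; -9/10 0 -6/5 -27/10; 0 0 0 1]
T4·…·T1 = [-12/5 0 9/5 -31/5; 0 -1 0 1; -9/10 0 -6/5 3/10; 0 0 0 1]
T5·…·T1 = [-12/5 0 9/5 -6/5; 0 -1 0 4; -9/10 0 -6/5 -37/10; 0 0 0 1]
det M = -9/2; M⁻¹ = [-4/15 0 -2/5 -9/5; 0 -1 0 4; 1/5 0 -8/15 -26/15; 0 0 0 1]
M⁻¹ · (-27/5, 3, 41/10)ᵀ = (-2, 1, -5)ᵀ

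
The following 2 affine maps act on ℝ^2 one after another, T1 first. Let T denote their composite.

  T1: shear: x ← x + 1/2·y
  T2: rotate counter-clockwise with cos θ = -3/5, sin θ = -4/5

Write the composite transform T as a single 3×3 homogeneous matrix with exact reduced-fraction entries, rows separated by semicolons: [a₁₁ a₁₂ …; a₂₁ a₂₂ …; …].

T1 = [1 1/2 0; 0 1 0; 0 0 1]
T2·T1 = [-3/5 1/2 0; -4/5 -1 0; 0 0 1]

T = [-3/5 1/2 0; -4/5 -1 0; 0 0 1]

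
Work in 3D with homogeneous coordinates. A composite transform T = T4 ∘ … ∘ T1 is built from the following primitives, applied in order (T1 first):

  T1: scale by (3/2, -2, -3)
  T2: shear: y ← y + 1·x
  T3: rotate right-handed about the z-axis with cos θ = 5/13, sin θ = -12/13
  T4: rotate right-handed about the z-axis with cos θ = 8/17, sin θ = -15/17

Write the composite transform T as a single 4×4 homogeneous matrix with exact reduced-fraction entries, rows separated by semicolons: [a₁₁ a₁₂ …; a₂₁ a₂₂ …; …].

T1 = [3/2 0 0 0; 0 -2 0 0; 0 0 -3 0; 0 0 0 1]
T2·T1 = [3/2 0 0 0; 3/2 -2 0 0; 0 0 -3 0; 0 0 0 1]
T3·…·T1 = [51/26 -24/13 0 0; -21/26 -10/13 0 0; 0 0 -3 0; 0 0 0 1]
T4·…·T1 = [93/442 -342/221 0 0; -933/442 280/221 0 0; 0 0 -3 0; 0 0 0 1]

T = [93/442 -342/221 0 0; -933/442 280/221 0 0; 0 0 -3 0; 0 0 0 1]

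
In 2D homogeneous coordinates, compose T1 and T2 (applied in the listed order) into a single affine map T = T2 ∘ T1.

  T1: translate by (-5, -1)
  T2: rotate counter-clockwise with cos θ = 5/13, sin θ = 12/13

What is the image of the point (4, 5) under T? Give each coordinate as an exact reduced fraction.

T1 translate by (-5, -1): (4, 5) → (-1, 4)
T2 rotate counter-clockwise with cos θ = 5/13, sin θ = 12/13: (-1, 4) → (-53/13, 8/13)

T(p) = (-53/13, 8/13)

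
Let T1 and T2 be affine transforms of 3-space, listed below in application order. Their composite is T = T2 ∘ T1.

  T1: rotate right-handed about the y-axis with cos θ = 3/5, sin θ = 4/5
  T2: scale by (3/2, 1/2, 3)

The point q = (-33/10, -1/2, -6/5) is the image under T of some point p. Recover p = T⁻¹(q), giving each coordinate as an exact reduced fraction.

p = (-1, -1, -2)

T1 = [3/5 0 4/5 0; 0 1 0 0; -4/5 0 3/5 0; 0 0 0 1]
T2·T1 = [9/10 0 6/5 0; 0 1/2 0 0; -12/5 0 9/5 0; 0 0 0 1]
det M = 9/4; M⁻¹ = [2/5 0 -4/15 0; 0 2 0 0; 8/15 0 1/5 0; 0 0 0 1]
M⁻¹ · (-33/10, -1/2, -6/5)ᵀ = (-1, -1, -2)ᵀ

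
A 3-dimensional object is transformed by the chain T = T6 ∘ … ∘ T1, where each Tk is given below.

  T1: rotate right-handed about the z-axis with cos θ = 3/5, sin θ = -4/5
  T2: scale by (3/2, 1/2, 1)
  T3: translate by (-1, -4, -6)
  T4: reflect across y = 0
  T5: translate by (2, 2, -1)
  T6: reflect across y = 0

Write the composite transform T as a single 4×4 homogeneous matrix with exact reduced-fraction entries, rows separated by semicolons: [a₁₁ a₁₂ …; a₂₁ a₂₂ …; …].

T1 = [3/5 4/5 0 0; -4/5 3/5 0 0; 0 0 1 0; 0 0 0 1]
T2·T1 = [9/10 6/5 0 0; -2/5 3/10 0 0; 0 0 1 0; 0 0 0 1]
T3·…·T1 = [9/10 6/5 0 -1; -2/5 3/10 0 -4; 0 0 1 -6; 0 0 0 1]
T4·…·T1 = [9/10 6/5 0 -1; 2/5 -3/10 0 4; 0 0 1 -6; 0 0 0 1]
T5·…·T1 = [9/10 6/5 0 1; 2/5 -3/10 0 6; 0 0 1 -7; 0 0 0 1]
T6·…·T1 = [9/10 6/5 0 1; -2/5 3/10 0 -6; 0 0 1 -7; 0 0 0 1]

T = [9/10 6/5 0 1; -2/5 3/10 0 -6; 0 0 1 -7; 0 0 0 1]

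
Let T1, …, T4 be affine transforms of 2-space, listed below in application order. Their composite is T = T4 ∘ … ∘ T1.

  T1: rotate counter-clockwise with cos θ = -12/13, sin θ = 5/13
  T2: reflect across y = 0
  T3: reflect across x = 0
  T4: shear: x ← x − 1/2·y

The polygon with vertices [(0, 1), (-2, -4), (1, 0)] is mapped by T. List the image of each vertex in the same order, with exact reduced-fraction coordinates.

T1 rotate counter-clockwise with cos θ = -12/13, sin θ = 5/13: (0, 1) → (-5/13, -12/13); (-2, -4) → (44/13, 38/13); (1, 0) → (-12/13, 5/13)
T2 reflect across y = 0: (-5/13, -12/13) → (-5/13, 12/13); (44/13, 38/13) → (44/13, -38/13); (-12/13, 5/13) → (-12/13, -5/13)
T3 reflect across x = 0: (-5/13, 12/13) → (5/13, 12/13); (44/13, -38/13) → (-44/13, -38/13); (-12/13, -5/13) → (12/13, -5/13)
T4 shear: x ← x − 1/2·y: (5/13, 12/13) → (-1/13, 12/13); (-44/13, -38/13) → (-25/13, -38/13); (12/13, -5/13) → (29/26, -5/13)

image vertices: (-1/13, 12/13), (-25/13, -38/13), (29/26, -5/13)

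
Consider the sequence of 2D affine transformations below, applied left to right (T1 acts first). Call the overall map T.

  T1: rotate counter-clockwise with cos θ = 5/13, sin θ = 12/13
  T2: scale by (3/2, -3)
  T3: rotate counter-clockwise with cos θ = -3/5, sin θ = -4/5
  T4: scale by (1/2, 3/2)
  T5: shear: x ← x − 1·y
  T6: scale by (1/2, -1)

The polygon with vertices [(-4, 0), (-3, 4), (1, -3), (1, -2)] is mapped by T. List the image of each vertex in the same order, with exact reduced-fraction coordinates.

image vertices: (801/130, 36/5), (-453/520, -27/5), (1341/520, 63/10), (627/520, 18/5)

T1 rotate counter-clockwise with cos θ = 5/13, sin θ = 12/13: (-4, 0) → (-20/13, -48/13); (-3, 4) → (-63/13, -16/13); (1, -3) → (41/13, -3/13); (1, -2) → (29/13, 2/13)
T2 scale by (3/2, -3): (-20/13, -48/13) → (-30/13, 144/13); (-63/13, -16/13) → (-189/26, 48/13); (41/13, -3/13) → (123/26, 9/13); (29/13, 2/13) → (87/26, -6/13)
T3 rotate counter-clockwise with cos θ = -3/5, sin θ = -4/5: (-30/13, 144/13) → (666/65, -24/5); (-189/26, 48/13) → (951/130, 18/5); (123/26, 9/13) → (-297/130, -21/5); (87/26, -6/13) → (-309/130, -12/5)
T4 scale by (1/2, 3/2): (666/65, -24/5) → (333/65, -36/5); (951/130, 18/5) → (951/260, 27/5); (-297/130, -21/5) → (-297/260, -63/10); (-309/130, -12/5) → (-309/260, -18/5)
T5 shear: x ← x − 1·y: (333/65, -36/5) → (801/65, -36/5); (951/260, 27/5) → (-453/260, 27/5); (-297/260, -63/10) → (1341/260, -63/10); (-309/260, -18/5) → (627/260, -18/5)
T6 scale by (1/2, -1): (801/65, -36/5) → (801/130, 36/5); (-453/260, 27/5) → (-453/520, -27/5); (1341/260, -63/10) → (1341/520, 63/10); (627/260, -18/5) → (627/520, 18/5)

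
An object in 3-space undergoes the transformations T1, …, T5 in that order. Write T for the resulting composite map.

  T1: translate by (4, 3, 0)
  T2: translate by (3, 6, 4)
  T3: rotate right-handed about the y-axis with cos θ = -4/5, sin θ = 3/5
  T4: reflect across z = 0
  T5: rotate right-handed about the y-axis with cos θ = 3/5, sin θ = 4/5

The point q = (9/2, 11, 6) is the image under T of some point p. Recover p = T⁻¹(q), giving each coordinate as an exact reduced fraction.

T1 = [1 0 0 4; 0 1 0 3; 0 0 1 0; 0 0 0 1]
T2·T1 = [1 0 0 7; 0 1 0 9; 0 0 1 4; 0 0 0 1]
T3·…·T1 = [-4/5 0 3/5 -16/5; 0 1 0 9; -3/5 0 -4/5 -37/5; 0 0 0 1]
T4·…·T1 = [-4/5 0 3/5 -16/5; 0 1 0 9; 3/5 0 4/5 37/5; 0 0 0 1]
T5·…·T1 = [0 0 1 4; 0 1 0 9; 1 0 0 7; 0 0 0 1]
det M = -1; M⁻¹ = [0 0 1 -7; 0 1 0 -9; 1 0 0 -4; 0 0 0 1]
M⁻¹ · (9/2, 11, 6)ᵀ = (-1, 2, 1/2)ᵀ

p = (-1, 2, 1/2)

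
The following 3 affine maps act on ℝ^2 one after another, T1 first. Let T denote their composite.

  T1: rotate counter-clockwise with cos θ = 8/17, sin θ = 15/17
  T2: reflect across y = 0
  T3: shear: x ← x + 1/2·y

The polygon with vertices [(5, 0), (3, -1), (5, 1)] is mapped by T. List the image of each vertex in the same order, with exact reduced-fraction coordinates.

image vertices: (5/34, -75/17), (41/34, -37/17), (-33/34, -83/17)

T1 rotate counter-clockwise with cos θ = 8/17, sin θ = 15/17: (5, 0) → (40/17, 75/17); (3, -1) → (39/17, 37/17); (5, 1) → (25/17, 83/17)
T2 reflect across y = 0: (40/17, 75/17) → (40/17, -75/17); (39/17, 37/17) → (39/17, -37/17); (25/17, 83/17) → (25/17, -83/17)
T3 shear: x ← x + 1/2·y: (40/17, -75/17) → (5/34, -75/17); (39/17, -37/17) → (41/34, -37/17); (25/17, -83/17) → (-33/34, -83/17)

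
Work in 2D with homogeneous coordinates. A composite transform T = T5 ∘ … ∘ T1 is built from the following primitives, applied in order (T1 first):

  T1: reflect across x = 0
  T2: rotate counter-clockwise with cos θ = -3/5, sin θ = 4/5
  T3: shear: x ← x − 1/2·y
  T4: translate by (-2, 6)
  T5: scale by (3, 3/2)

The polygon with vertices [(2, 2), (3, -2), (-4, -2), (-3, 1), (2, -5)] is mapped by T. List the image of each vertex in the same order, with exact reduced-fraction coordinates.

image vertices: (-3, 24/5), (6, 36/5), (-15, 78/5), (-33/2, 117/10), (15/2, 111/10)

T1 reflect across x = 0: (2, 2) → (-2, 2); (3, -2) → (-3, -2); (-4, -2) → (4, -2); (-3, 1) → (3, 1); (2, -5) → (-2, -5)
T2 rotate counter-clockwise with cos θ = -3/5, sin θ = 4/5: (-2, 2) → (-2/5, -14/5); (-3, -2) → (17/5, -6/5); (4, -2) → (-4/5, 22/5); (3, 1) → (-13/5, 9/5); (-2, -5) → (26/5, 7/5)
T3 shear: x ← x − 1/2·y: (-2/5, -14/5) → (1, -14/5); (17/5, -6/5) → (4, -6/5); (-4/5, 22/5) → (-3, 22/5); (-13/5, 9/5) → (-7/2, 9/5); (26/5, 7/5) → (9/2, 7/5)
T4 translate by (-2, 6): (1, -14/5) → (-1, 16/5); (4, -6/5) → (2, 24/5); (-3, 22/5) → (-5, 52/5); (-7/2, 9/5) → (-11/2, 39/5); (9/2, 7/5) → (5/2, 37/5)
T5 scale by (3, 3/2): (-1, 16/5) → (-3, 24/5); (2, 24/5) → (6, 36/5); (-5, 52/5) → (-15, 78/5); (-11/2, 39/5) → (-33/2, 117/10); (5/2, 37/5) → (15/2, 111/10)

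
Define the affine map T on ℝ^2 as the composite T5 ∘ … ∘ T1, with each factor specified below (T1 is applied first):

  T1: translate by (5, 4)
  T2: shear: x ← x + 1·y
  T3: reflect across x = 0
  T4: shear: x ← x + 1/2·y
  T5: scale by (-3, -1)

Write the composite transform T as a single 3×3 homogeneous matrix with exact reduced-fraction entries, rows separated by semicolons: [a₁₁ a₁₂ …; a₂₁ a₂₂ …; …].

T1 = [1 0 5; 0 1 4; 0 0 1]
T2·T1 = [1 1 9; 0 1 4; 0 0 1]
T3·…·T1 = [-1 -1 -9; 0 1 4; 0 0 1]
T4·…·T1 = [-1 -1/2 -7; 0 1 4; 0 0 1]
T5·…·T1 = [3 3/2 21; 0 -1 -4; 0 0 1]

T = [3 3/2 21; 0 -1 -4; 0 0 1]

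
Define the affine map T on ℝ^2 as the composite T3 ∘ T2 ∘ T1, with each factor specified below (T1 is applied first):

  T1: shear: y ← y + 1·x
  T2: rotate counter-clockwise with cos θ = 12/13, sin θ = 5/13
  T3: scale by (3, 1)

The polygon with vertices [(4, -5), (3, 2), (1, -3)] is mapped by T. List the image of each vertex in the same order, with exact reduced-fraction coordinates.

T1 shear: y ← y + 1·x: (4, -5) → (4, -1); (3, 2) → (3, 5); (1, -3) → (1, -2)
T2 rotate counter-clockwise with cos θ = 12/13, sin θ = 5/13: (4, -1) → (53/13, 8/13); (3, 5) → (11/13, 75/13); (1, -2) → (22/13, -19/13)
T3 scale by (3, 1): (53/13, 8/13) → (159/13, 8/13); (11/13, 75/13) → (33/13, 75/13); (22/13, -19/13) → (66/13, -19/13)

image vertices: (159/13, 8/13), (33/13, 75/13), (66/13, -19/13)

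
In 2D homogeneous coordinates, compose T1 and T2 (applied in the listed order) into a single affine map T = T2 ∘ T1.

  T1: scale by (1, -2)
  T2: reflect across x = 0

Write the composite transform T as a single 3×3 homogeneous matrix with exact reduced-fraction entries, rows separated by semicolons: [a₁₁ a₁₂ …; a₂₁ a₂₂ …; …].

T1 = [1 0 0; 0 -2 0; 0 0 1]
T2·T1 = [-1 0 0; 0 -2 0; 0 0 1]

T = [-1 0 0; 0 -2 0; 0 0 1]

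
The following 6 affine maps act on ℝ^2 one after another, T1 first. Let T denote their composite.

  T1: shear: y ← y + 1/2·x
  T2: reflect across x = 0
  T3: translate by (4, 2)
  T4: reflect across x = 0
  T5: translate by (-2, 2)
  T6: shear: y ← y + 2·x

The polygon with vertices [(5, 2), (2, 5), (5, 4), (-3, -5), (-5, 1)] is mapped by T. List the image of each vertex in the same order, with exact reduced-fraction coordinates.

image vertices: (-1, 13/2), (-4, 2), (-1, 17/2), (-9, -41/2), (-11, -39/2)

T1 shear: y ← y + 1/2·x: (5, 2) → (5, 9/2); (2, 5) → (2, 6); (5, 4) → (5, 13/2); (-3, -5) → (-3, -13/2); (-5, 1) → (-5, -3/2)
T2 reflect across x = 0: (5, 9/2) → (-5, 9/2); (2, 6) → (-2, 6); (5, 13/2) → (-5, 13/2); (-3, -13/2) → (3, -13/2); (-5, -3/2) → (5, -3/2)
T3 translate by (4, 2): (-5, 9/2) → (-1, 13/2); (-2, 6) → (2, 8); (-5, 13/2) → (-1, 17/2); (3, -13/2) → (7, -9/2); (5, -3/2) → (9, 1/2)
T4 reflect across x = 0: (-1, 13/2) → (1, 13/2); (2, 8) → (-2, 8); (-1, 17/2) → (1, 17/2); (7, -9/2) → (-7, -9/2); (9, 1/2) → (-9, 1/2)
T5 translate by (-2, 2): (1, 13/2) → (-1, 17/2); (-2, 8) → (-4, 10); (1, 17/2) → (-1, 21/2); (-7, -9/2) → (-9, -5/2); (-9, 1/2) → (-11, 5/2)
T6 shear: y ← y + 2·x: (-1, 17/2) → (-1, 13/2); (-4, 10) → (-4, 2); (-1, 21/2) → (-1, 17/2); (-9, -5/2) → (-9, -41/2); (-11, 5/2) → (-11, -39/2)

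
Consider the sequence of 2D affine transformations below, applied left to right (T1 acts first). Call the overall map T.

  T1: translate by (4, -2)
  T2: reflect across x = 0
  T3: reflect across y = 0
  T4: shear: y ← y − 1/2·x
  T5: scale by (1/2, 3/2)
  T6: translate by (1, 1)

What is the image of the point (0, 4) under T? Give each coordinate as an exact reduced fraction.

T(p) = (-1, 1)

T1 translate by (4, -2): (0, 4) → (4, 2)
T2 reflect across x = 0: (4, 2) → (-4, 2)
T3 reflect across y = 0: (-4, 2) → (-4, -2)
T4 shear: y ← y − 1/2·x: (-4, -2) → (-4, 0)
T5 scale by (1/2, 3/2): (-4, 0) → (-2, 0)
T6 translate by (1, 1): (-2, 0) → (-1, 1)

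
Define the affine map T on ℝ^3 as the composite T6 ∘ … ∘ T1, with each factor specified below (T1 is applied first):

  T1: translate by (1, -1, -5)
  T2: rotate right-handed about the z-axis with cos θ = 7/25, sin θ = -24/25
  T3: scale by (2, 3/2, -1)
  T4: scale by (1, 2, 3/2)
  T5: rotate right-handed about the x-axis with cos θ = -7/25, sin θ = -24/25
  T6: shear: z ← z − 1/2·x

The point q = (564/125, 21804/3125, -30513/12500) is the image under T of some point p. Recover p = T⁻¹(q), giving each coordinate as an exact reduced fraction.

p = (1/5, 3, 1/2)

T1 = [1 0 0 1; 0 1 0 -1; 0 0 1 -5; 0 0 0 1]
T2·T1 = [7/25 24/25 0 -17/25; -24/25 7/25 0 -31/25; 0 0 1 -5; 0 0 0 1]
T3·…·T1 = [14/25 48/25 0 -34/25; -36/25 21/50 0 -93/50; 0 0 -1 5; 0 0 0 1]
T4·…·T1 = [14/25 48/25 0 -34/25; -72/25 21/25 0 -93/25; 0 0 -3/2 15/2; 0 0 0 1]
T5·…·T1 = [14/25 48/25 0 -34/25; 504/625 -147/625 -36/25 5151/625; 1728/625 -504/625 21/50 1839/1250; 0 0 0 1]
T6·…·T1 = [14/25 48/25 0 -34/25; 504/625 -147/625 -36/25 5151/625; 1553/625 -1104/625 21/50 2689/1250; 0 0 0 1]
det M = -9; M⁻¹ = [367/1250 56/625 192/625 -1; 272/625 -49/1875 -56/625 1; 7/75 -16/25 14/75 5; 0 0 0 1]
M⁻¹ · (564/125, 21804/3125, -30513/12500)ᵀ = (1/5, 3, 1/2)ᵀ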